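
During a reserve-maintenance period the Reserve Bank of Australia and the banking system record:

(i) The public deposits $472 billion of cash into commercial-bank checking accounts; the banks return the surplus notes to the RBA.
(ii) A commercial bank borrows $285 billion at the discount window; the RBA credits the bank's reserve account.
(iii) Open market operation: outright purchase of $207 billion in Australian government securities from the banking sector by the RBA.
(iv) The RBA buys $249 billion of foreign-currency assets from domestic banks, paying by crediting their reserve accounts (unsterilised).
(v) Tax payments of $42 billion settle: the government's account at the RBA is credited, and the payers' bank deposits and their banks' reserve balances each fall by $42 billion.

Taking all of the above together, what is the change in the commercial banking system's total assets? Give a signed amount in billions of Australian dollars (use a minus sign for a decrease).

+$715 billion

RBA balance sheet:
  Assets:      Securities +$207B, Loans to banks +$285B, Foreign assets +$249B
  Liabilities: Bank reserves +$1171B, Currency in circulation −$472B, Government deposits +$42B
Commercial banking system:
  Assets:      Reserves at CB +$1171B, Securities −$207B, Foreign assets −$249B
  Liabilities: Checkable deposits +$430B, Borrowings from CB +$285B
Change in total bank assets = +$715 billion.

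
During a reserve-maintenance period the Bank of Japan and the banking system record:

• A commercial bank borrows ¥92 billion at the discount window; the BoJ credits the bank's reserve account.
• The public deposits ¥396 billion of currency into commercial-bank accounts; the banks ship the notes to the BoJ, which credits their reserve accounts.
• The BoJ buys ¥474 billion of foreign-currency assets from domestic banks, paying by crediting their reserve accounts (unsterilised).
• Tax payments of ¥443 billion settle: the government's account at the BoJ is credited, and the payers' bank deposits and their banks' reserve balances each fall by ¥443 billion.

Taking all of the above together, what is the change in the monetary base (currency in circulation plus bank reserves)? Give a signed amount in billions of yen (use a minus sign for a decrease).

Discount-window loan ¥92 billion: BoJ balance sheet expands → +¥92B.
Currency deposit ¥396 billion: just a shift between currency and reserves — both are base money → 0.
FX purchase ¥474 billion: BoJ balance sheet expands → +¥474B.
Government account inflow ¥443 billion: reserves shift to a non-base liability → −¥443B.
Net: 92 + 0 + 474 − 443 = +¥123 billion.

+¥123 billion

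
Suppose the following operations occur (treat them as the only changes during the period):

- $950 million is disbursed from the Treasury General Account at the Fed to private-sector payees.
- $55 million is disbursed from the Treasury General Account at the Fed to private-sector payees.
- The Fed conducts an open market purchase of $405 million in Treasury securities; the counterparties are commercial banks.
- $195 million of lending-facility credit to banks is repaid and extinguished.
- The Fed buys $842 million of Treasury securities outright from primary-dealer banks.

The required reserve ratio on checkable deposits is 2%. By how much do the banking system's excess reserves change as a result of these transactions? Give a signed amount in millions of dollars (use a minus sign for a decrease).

Government spending $950 million: reserves +$950M, deposits +$950M.
Government spending $55 million: reserves +$55M, deposits +$55M.
OMO purchase (from banks) $405 million: reserves +$405M, deposits 0.
Discount-window repayment $195 million: reserves −$195M, deposits 0.
OMO purchase (from banks) $842 million: reserves +$842M, deposits 0.
Totals: Δreserves = +$2057M, Δdeposits = +$1005M.
Δrequired reserves = 2% × +$1005M = +$20.1M.
Δexcess reserves = Δreserves − Δrequired = +$2057M − (+$20.1M) = +$2036.9 million.

+$2036.9 million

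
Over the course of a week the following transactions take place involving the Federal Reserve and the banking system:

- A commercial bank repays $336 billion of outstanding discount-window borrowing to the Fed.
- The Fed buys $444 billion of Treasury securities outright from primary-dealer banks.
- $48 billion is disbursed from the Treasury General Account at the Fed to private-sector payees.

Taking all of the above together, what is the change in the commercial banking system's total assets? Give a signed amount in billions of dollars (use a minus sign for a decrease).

Fed balance sheet:
  Assets:      Securities +$444B, Loans to banks −$336B
  Liabilities: Bank reserves +$156B, Government deposits −$48B
Commercial banking system:
  Assets:      Reserves at CB +$156B, Securities −$444B
  Liabilities: Checkable deposits +$48B, Borrowings from CB −$336B
Change in total bank assets = -$288 billion.

-$288 billion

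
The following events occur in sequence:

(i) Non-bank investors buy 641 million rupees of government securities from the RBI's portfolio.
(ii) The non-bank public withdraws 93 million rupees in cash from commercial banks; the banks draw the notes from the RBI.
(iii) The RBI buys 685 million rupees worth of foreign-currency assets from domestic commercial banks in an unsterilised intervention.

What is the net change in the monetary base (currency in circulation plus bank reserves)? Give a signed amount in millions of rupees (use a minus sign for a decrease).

RBI balance sheet:
  Assets:      Securities −641M, Foreign assets +685M
  Liabilities: Bank reserves −49M, Currency in circulation +93M
Monetary base = currency + reserves: +93M + (−49M) = +44 million.

+44 million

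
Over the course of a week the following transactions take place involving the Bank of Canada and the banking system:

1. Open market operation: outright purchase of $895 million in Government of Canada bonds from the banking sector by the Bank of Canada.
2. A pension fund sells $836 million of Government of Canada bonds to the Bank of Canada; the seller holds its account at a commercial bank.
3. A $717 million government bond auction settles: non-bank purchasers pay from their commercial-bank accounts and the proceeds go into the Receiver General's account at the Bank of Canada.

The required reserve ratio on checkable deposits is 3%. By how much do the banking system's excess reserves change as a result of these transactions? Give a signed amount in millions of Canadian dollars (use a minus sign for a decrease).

OMO purchase (from banks) $895 million: reserves +$895M, deposits 0.
Asset purchase (from non-banks) $836 million: reserves +$836M, deposits +$836M.
Government account inflow $717 million: reserves −$717M, deposits −$717M.
Totals: Δreserves = +$1014M, Δdeposits = +$119M.
Δrequired reserves = 3% × +$119M = +$3.57M.
Δexcess reserves = Δreserves − Δrequired = +$1014M − (+$3.57M) = +$1010.43 million.

+$1010.43 million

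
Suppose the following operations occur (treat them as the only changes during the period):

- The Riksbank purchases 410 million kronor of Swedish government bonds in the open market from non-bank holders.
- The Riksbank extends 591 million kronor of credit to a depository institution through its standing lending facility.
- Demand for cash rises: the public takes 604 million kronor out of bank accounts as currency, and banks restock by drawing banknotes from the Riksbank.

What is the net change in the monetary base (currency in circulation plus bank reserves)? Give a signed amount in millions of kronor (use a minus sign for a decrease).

Asset purchase (from non-banks) 410 million kronor: Riksbank balance sheet expands → +410M.
Discount-window loan 591 million kronor: Riksbank balance sheet expands → +591M.
Currency withdrawal 604 million kronor: just a shift between currency and reserves — both are base money → 0.
Net: 410 + 591 + 0 = +1001 million.

+1001 million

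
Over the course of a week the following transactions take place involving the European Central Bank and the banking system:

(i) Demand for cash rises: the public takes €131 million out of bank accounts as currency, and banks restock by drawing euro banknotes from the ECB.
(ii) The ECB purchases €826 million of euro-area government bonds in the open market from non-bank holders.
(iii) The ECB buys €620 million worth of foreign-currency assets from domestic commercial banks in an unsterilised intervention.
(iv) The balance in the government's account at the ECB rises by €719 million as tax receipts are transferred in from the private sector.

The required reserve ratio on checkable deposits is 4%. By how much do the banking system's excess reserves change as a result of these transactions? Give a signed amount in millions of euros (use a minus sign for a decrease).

Currency withdrawal €131 million: reserves −€131M, deposits −€131M.
Asset purchase (from non-banks) €826 million: reserves +€826M, deposits +€826M.
FX purchase €620 million: reserves +€620M, deposits 0.
Government account inflow €719 million: reserves −€719M, deposits −€719M.
Totals: Δreserves = +€596M, Δdeposits = −€24M.
Δrequired reserves = 4% × −€24M = −€0.96M.
Δexcess reserves = Δreserves − Δrequired = +€596M − (−€0.96M) = +€596.96 million.

+€596.96 million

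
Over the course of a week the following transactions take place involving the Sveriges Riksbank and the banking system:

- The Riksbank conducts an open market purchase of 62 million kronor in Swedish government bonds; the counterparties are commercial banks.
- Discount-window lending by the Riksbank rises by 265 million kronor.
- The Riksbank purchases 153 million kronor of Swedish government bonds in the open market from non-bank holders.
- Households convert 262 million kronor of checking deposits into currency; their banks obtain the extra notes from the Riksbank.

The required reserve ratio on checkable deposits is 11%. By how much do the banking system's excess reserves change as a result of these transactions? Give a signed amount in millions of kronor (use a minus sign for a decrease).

OMO purchase (from banks) 62 million kronor: reserves +62M, deposits 0.
Discount-window loan 265 million kronor: reserves +265M, deposits 0.
Asset purchase (from non-banks) 153 million kronor: reserves +153M, deposits +153M.
Currency withdrawal 262 million kronor: reserves −262M, deposits −262M.
Totals: Δreserves = +218M, Δdeposits = −109M.
Δrequired reserves = 11% × −109M = −11.99M.
Δexcess reserves = Δreserves − Δrequired = +218M − (−11.99M) = +229.99 million.

+229.99 million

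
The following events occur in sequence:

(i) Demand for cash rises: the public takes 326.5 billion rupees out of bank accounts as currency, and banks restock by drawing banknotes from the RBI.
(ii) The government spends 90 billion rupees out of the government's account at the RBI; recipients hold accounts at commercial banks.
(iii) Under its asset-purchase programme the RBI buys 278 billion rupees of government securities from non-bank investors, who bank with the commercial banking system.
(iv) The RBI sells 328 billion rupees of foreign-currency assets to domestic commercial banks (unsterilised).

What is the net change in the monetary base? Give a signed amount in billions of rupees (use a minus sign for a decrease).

RBI balance sheet:
  Assets:      Securities +278B, Foreign assets −328B
  Liabilities: Bank reserves −286.5B, Currency in circulation +326.5B, Government deposits −90B
Commercial banking system:
  Assets:      Reserves at CB −286.5B, Foreign assets +328B
  Liabilities: Checkable deposits +41.5B
Monetary base = currency + reserves: +326.5B + (−286.5B) = +40 billion.

+40 billion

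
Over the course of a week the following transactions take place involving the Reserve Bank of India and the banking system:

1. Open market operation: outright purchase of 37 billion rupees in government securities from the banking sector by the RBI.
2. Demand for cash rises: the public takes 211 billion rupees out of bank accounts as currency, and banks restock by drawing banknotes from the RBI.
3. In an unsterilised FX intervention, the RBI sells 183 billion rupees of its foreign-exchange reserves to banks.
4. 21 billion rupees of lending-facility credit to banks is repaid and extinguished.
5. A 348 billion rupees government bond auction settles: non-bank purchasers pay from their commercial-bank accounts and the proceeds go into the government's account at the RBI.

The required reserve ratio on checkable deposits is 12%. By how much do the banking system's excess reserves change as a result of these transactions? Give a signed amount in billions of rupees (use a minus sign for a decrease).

-658.92 billion

OMO purchase (from banks) 37 billion rupees: reserves +37B, deposits 0.
Currency withdrawal 211 billion rupees: reserves −211B, deposits −211B.
FX sale 183 billion rupees: reserves −183B, deposits 0.
Discount-window repayment 21 billion rupees: reserves −21B, deposits 0.
Government account inflow 348 billion rupees: reserves −348B, deposits −348B.
Totals: Δreserves = −726B, Δdeposits = −559B.
Δrequired reserves = 12% × −559B = −67.08B.
Δexcess reserves = Δreserves − Δrequired = −726B − (−67.08B) = -658.92 billion.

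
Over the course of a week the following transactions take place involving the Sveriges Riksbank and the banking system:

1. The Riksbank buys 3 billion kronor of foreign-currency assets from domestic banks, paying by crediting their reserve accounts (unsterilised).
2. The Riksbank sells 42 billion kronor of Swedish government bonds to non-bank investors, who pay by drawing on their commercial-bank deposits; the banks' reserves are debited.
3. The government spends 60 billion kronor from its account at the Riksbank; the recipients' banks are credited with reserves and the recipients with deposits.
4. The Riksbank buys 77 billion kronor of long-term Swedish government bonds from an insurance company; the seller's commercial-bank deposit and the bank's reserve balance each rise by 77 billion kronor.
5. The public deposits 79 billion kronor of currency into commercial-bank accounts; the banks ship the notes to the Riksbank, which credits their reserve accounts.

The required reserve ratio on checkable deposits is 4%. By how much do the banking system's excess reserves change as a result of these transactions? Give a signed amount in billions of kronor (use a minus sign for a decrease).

FX purchase 3 billion kronor: reserves +3B, deposits 0.
Asset sale (to non-banks) 42 billion kronor: reserves −42B, deposits −42B.
Government spending 60 billion kronor: reserves +60B, deposits +60B.
Asset purchase (from non-banks) 77 billion kronor: reserves +77B, deposits +77B.
Currency deposit 79 billion kronor: reserves +79B, deposits +79B.
Totals: Δreserves = +177B, Δdeposits = +174B.
Δrequired reserves = 4% × +174B = +6.96B.
Δexcess reserves = Δreserves − Δrequired = +177B − (+6.96B) = +170.04 billion.

+170.04 billion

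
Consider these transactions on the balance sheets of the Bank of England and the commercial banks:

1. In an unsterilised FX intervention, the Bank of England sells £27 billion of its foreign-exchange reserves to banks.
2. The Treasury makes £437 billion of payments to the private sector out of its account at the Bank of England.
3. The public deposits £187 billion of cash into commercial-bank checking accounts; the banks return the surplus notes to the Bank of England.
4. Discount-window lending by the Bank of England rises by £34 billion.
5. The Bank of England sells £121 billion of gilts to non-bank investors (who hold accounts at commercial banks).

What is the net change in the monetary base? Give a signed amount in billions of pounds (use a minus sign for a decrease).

Bank of England balance sheet:
  Assets:      Securities −£121B, Loans to banks +£34B, Foreign assets −£27B
  Liabilities: Bank reserves +£510B, Currency in circulation −£187B, Government deposits −£437B
Monetary base = currency + reserves: −£187B + (+£510B) = +£323 billion.

+£323 billion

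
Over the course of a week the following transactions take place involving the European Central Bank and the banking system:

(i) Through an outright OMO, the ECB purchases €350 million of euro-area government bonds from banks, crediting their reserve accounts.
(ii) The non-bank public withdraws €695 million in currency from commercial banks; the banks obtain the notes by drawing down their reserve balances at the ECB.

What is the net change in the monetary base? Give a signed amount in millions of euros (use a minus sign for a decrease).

OMO purchase (from banks) €350 million: ECB balance sheet expands → +€350M.
Currency withdrawal €695 million: just a shift between currency and reserves — both are base money → 0.
Net: 350 + 0 = +€350 million.

+€350 million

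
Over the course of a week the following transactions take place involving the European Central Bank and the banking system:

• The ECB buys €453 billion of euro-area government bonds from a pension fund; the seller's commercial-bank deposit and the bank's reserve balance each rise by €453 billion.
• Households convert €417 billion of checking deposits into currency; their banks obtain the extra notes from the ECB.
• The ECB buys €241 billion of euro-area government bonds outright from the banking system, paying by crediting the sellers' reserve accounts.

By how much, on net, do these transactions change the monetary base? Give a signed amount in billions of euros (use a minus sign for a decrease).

ECB balance sheet:
  Assets:      Securities +€694B
  Liabilities: Bank reserves +€277B, Currency in circulation +€417B
Commercial banking system:
  Assets:      Reserves at CB +€277B, Securities −€241B
  Liabilities: Checkable deposits +€36B
Monetary base = currency + reserves: +€417B + (+€277B) = +€694 billion.

+€694 billion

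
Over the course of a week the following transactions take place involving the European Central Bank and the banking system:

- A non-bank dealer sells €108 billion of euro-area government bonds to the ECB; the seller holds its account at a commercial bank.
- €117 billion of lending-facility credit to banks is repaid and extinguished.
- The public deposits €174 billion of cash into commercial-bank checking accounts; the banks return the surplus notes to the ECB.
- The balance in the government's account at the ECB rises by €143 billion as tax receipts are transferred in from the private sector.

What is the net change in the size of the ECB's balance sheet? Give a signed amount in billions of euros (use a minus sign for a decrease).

-€9 billion

Asset purchase (from non-banks) €108 billion: an ECB asset is acquired → +€108B.
Discount-window repayment €117 billion: an ECB asset is shed → −€117B.
Currency deposit €174 billion: only the composition of liabilities changes → 0.
Government account inflow €143 billion: only the composition of liabilities changes → 0.
Net: 108 − 117 + 0 + 0 = -€9 billion.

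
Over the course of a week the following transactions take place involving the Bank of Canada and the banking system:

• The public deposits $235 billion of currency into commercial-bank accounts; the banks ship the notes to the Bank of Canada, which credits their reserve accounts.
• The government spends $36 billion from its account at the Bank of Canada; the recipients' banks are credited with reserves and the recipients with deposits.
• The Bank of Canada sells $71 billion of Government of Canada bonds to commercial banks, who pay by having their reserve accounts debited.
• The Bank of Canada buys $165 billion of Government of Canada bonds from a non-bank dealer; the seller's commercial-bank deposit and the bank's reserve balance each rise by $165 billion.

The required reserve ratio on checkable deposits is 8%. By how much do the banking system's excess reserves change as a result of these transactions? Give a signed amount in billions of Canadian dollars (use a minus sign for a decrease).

Currency deposit $235 billion: reserves +$235B, deposits +$235B.
Government spending $36 billion: reserves +$36B, deposits +$36B.
OMO sale (to banks) $71 billion: reserves −$71B, deposits 0.
Asset purchase (from non-banks) $165 billion: reserves +$165B, deposits +$165B.
Totals: Δreserves = +$365B, Δdeposits = +$436B.
Δrequired reserves = 8% × +$436B = +$34.88B.
Δexcess reserves = Δreserves − Δrequired = +$365B − (+$34.88B) = +$330.12 billion.

+$330.12 billion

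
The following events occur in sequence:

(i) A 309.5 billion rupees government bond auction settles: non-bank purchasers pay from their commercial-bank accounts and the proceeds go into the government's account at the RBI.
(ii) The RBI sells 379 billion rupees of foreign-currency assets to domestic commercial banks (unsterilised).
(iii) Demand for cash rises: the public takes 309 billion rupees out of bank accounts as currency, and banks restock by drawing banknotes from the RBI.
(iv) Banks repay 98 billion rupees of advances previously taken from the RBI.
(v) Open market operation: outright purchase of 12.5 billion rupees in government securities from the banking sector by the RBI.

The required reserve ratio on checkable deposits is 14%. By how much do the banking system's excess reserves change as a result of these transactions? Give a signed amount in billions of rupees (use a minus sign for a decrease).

Government account inflow 309.5 billion rupees: reserves −309.5B, deposits −309.5B.
FX sale 379 billion rupees: reserves −379B, deposits 0.
Currency withdrawal 309 billion rupees: reserves −309B, deposits −309B.
Discount-window repayment 98 billion rupees: reserves −98B, deposits 0.
OMO purchase (from banks) 12.5 billion rupees: reserves +12.5B, deposits 0.
Totals: Δreserves = −1083B, Δdeposits = −618.5B.
Δrequired reserves = 14% × −618.5B = −86.59B.
Δexcess reserves = Δreserves − Δrequired = −1083B − (−86.59B) = -996.41 billion.

-996.41 billion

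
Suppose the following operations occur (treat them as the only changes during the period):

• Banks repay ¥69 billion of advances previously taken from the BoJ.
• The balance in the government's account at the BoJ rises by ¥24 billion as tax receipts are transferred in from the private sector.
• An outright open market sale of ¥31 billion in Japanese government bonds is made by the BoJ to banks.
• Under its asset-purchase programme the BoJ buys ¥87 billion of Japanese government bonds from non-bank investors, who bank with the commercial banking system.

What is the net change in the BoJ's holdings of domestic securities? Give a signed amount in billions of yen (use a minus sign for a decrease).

BoJ balance sheet:
  Assets:      Securities +¥56B, Loans to banks −¥69B
  Liabilities: Bank reserves −¥37B, Government deposits +¥24B
So the change in the BoJ's holdings of domestic securities is +¥56 billion.

+¥56 billion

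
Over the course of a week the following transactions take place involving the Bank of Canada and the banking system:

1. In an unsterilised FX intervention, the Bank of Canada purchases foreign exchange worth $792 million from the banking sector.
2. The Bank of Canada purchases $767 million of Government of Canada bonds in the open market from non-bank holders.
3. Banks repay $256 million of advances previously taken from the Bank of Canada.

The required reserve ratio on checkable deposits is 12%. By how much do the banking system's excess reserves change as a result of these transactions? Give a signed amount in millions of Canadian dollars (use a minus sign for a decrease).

FX purchase $792 million: reserves +$792M, deposits 0.
Asset purchase (from non-banks) $767 million: reserves +$767M, deposits +$767M.
Discount-window repayment $256 million: reserves −$256M, deposits 0.
Totals: Δreserves = +$1303M, Δdeposits = +$767M.
Δrequired reserves = 12% × +$767M = +$92.04M.
Δexcess reserves = Δreserves − Δrequired = +$1303M − (+$92.04M) = +$1210.96 million.

+$1210.96 million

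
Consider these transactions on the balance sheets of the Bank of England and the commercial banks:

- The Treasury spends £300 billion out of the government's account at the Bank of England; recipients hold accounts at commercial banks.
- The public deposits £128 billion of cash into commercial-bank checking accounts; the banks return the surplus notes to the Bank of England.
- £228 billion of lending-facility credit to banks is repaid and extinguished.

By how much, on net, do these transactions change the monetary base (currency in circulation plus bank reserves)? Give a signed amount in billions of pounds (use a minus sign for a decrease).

Government spending £300 billion: a non-base liability converts back to reserves → +£300B.
Currency deposit £128 billion: just a shift between currency and reserves — both are base money → 0.
Discount-window repayment £228 billion: Bank of England balance sheet contracts → −£228B.
Net: 300 + 0 − 228 = +£72 billion.

+£72 billion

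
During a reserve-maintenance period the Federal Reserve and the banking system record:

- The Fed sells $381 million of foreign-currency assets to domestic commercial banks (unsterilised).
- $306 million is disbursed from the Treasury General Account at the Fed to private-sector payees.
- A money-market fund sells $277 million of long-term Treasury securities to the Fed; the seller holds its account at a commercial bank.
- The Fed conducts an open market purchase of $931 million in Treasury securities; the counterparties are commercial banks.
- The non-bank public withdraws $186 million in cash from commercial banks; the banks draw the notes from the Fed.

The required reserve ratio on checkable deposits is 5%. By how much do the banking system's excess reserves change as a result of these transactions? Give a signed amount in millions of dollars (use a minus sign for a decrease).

+$927.15 million

FX sale $381 million: reserves −$381M, deposits 0.
Government spending $306 million: reserves +$306M, deposits +$306M.
Asset purchase (from non-banks) $277 million: reserves +$277M, deposits +$277M.
OMO purchase (from banks) $931 million: reserves +$931M, deposits 0.
Currency withdrawal $186 million: reserves −$186M, deposits −$186M.
Totals: Δreserves = +$947M, Δdeposits = +$397M.
Δrequired reserves = 5% × +$397M = +$19.85M.
Δexcess reserves = Δreserves − Δrequired = +$947M − (+$19.85M) = +$927.15 million.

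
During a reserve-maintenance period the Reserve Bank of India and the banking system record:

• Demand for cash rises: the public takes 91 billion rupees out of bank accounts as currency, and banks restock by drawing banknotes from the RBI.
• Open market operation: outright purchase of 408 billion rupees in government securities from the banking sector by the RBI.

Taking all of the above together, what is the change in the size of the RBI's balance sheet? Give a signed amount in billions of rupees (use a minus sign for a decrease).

+408 billion

RBI balance sheet:
  Assets:      Securities +408B
  Liabilities: Bank reserves +317B, Currency in circulation +91B
Change in total RBI assets = +408 billion.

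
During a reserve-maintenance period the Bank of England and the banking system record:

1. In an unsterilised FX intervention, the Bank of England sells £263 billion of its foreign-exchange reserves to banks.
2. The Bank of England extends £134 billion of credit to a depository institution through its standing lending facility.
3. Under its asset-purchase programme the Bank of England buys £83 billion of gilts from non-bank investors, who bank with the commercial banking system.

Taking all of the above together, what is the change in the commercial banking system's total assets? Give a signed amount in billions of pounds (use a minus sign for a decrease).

FX sale £263 billion: just an asset swap on bank balance sheets → 0.
Discount-window loan £134 billion: bank balance sheets expand → +£134B.
Asset purchase (from non-banks) £83 billion: bank balance sheets expand → +£83B.
Net: 0 + 134 + 83 = +£217 billion.

+£217 billion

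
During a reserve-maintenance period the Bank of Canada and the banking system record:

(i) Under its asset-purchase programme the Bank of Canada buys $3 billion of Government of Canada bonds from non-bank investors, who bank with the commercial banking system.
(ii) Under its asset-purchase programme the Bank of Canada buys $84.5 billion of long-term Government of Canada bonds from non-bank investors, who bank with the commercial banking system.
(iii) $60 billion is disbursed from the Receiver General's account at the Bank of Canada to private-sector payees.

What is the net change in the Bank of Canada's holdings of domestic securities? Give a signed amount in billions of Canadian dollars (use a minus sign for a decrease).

Bank of Canada balance sheet:
  Assets:      Securities +$87.5B
  Liabilities: Bank reserves +$147.5B, Government deposits −$60B
Commercial banking system:
  Assets:      Reserves at CB +$147.5B
  Liabilities: Checkable deposits +$147.5B
So the change in the Bank of Canada's holdings of domestic securities is +$87.5 billion.

+$87.5 billion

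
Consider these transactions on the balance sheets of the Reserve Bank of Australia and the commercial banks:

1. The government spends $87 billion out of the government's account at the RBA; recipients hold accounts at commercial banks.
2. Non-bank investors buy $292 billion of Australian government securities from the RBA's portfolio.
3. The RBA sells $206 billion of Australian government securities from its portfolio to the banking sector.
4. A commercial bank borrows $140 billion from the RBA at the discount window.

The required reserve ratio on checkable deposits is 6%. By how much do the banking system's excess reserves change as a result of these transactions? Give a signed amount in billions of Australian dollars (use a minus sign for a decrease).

Government spending $87 billion: reserves +$87B, deposits +$87B.
Asset sale (to non-banks) $292 billion: reserves −$292B, deposits −$292B.
OMO sale (to banks) $206 billion: reserves −$206B, deposits 0.
Discount-window loan $140 billion: reserves +$140B, deposits 0.
Totals: Δreserves = −$271B, Δdeposits = −$205B.
Δrequired reserves = 6% × −$205B = −$12.3B.
Δexcess reserves = Δreserves − Δrequired = −$271B − (−$12.3B) = -$258.7 billion.

-$258.7 billion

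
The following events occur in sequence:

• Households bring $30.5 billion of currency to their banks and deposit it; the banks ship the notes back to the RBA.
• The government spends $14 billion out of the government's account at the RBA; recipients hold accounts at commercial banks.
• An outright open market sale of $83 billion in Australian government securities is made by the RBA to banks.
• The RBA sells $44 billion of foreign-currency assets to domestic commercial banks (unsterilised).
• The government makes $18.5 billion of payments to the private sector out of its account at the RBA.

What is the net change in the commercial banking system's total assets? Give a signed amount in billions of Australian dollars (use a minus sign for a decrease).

RBA balance sheet:
  Assets:      Securities −$83B, Foreign assets −$44B
  Liabilities: Bank reserves −$64B, Currency in circulation −$30.5B, Government deposits −$32.5B
Commercial banking system:
  Assets:      Reserves at CB −$64B, Securities +$83B, Foreign assets +$44B
  Liabilities: Checkable deposits +$63B
Change in total bank assets = +$63 billion.

+$63 billion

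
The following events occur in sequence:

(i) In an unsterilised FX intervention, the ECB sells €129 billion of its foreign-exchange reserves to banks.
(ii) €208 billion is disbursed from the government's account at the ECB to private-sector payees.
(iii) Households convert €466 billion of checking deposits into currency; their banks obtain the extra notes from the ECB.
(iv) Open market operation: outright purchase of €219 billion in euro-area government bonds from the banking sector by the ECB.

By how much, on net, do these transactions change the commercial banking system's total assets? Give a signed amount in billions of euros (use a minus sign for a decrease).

FX sale €129 billion: just an asset swap on bank balance sheets → 0.
Government spending €208 billion: bank balance sheets expand → +€208B.
Currency withdrawal €466 billion: bank balance sheets shrink → −€466B.
OMO purchase (from banks) €219 billion: just an asset swap on bank balance sheets → 0.
Net: 0 + 208 − 466 + 0 = -€258 billion.

-€258 billion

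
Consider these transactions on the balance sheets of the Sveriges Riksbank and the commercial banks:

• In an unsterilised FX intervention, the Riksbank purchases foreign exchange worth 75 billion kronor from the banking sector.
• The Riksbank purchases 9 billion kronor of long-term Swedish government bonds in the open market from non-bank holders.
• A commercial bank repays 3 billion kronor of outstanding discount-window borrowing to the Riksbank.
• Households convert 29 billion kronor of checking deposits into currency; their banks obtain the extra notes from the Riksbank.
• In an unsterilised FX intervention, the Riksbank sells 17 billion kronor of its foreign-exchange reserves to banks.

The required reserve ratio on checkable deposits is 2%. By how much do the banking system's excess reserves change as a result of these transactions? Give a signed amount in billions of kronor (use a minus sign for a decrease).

FX purchase 75 billion kronor: reserves +75B, deposits 0.
Asset purchase (from non-banks) 9 billion kronor: reserves +9B, deposits +9B.
Discount-window repayment 3 billion kronor: reserves −3B, deposits 0.
Currency withdrawal 29 billion kronor: reserves −29B, deposits −29B.
FX sale 17 billion kronor: reserves −17B, deposits 0.
Totals: Δreserves = +35B, Δdeposits = −20B.
Δrequired reserves = 2% × −20B = −0.4B.
Δexcess reserves = Δreserves − Δrequired = +35B − (−0.4B) = +35.4 billion.

+35.4 billion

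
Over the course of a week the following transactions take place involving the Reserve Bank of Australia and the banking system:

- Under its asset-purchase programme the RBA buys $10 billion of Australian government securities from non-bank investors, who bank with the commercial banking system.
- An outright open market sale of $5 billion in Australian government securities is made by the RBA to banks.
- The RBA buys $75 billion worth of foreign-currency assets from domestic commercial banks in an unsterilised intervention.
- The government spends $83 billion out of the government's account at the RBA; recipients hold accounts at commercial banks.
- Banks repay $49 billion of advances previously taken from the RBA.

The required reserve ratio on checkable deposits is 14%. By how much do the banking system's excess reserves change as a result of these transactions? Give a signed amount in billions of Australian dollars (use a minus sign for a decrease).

+$100.98 billion

Asset purchase (from non-banks) $10 billion: reserves +$10B, deposits +$10B.
OMO sale (to banks) $5 billion: reserves −$5B, deposits 0.
FX purchase $75 billion: reserves +$75B, deposits 0.
Government spending $83 billion: reserves +$83B, deposits +$83B.
Discount-window repayment $49 billion: reserves −$49B, deposits 0.
Totals: Δreserves = +$114B, Δdeposits = +$93B.
Δrequired reserves = 14% × +$93B = +$13.02B.
Δexcess reserves = Δreserves − Δrequired = +$114B − (+$13.02B) = +$100.98 billion.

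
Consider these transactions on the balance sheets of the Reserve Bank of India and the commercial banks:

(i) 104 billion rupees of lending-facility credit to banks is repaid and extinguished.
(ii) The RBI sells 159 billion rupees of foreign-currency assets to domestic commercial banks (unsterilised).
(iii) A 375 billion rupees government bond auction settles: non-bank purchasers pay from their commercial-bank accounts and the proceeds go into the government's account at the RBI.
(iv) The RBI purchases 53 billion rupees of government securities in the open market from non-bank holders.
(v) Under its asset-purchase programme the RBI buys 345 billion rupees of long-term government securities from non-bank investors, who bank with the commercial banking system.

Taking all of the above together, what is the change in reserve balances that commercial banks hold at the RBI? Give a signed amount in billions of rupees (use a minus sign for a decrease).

Discount-window repayment 104 billion rupees: repayment is debited from reserves → −104B.
FX sale 159 billion rupees: the buying banks pay out of their reserve balances → −159B.
Government account inflow 375 billion rupees: funds move from bank reserves into the government account → −375B.
Asset purchase (from non-banks) 53 billion rupees: the RBI pays by crediting reserve accounts → +53B.
Asset purchase (from non-banks) 345 billion rupees: the RBI pays by crediting reserve accounts → +345B.
Net: −104 − 159 − 375 + 53 + 345 = -240 billion.

-240 billion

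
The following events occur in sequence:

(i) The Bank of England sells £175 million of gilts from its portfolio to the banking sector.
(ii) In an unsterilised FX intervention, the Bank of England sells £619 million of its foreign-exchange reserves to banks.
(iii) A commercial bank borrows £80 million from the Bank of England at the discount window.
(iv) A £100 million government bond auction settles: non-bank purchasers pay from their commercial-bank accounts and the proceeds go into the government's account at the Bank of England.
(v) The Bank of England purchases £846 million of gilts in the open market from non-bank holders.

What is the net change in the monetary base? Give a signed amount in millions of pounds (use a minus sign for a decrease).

OMO sale (to banks) £175 million: Bank of England balance sheet contracts → −£175M.
FX sale £619 million: Bank of England balance sheet contracts → −£619M.
Discount-window loan £80 million: Bank of England balance sheet expands → +£80M.
Government account inflow £100 million: reserves shift to a non-base liability → −£100M.
Asset purchase (from non-banks) £846 million: Bank of England balance sheet expands → +£846M.
Net: −175 − 619 + 80 − 100 + 846 = +£32 million.

+£32 million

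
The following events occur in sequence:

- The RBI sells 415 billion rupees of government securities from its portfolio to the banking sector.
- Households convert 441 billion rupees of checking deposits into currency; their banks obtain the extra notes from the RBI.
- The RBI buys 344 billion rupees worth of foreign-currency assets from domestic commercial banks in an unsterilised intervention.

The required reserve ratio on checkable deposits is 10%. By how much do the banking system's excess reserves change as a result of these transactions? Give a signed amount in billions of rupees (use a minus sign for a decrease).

OMO sale (to banks) 415 billion rupees: reserves −415B, deposits 0.
Currency withdrawal 441 billion rupees: reserves −441B, deposits −441B.
FX purchase 344 billion rupees: reserves +344B, deposits 0.
Totals: Δreserves = −512B, Δdeposits = −441B.
Δrequired reserves = 10% × −441B = −44.1B.
Δexcess reserves = Δreserves − Δrequired = −512B − (−44.1B) = -467.9 billion.

-467.9 billion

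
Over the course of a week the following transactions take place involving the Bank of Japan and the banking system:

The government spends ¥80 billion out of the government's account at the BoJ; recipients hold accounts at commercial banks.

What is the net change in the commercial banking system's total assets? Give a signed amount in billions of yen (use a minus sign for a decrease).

+¥80 billion

BoJ balance sheet:
  Assets:      no change
  Liabilities: Bank reserves +¥80B, Government deposits −¥80B
Commercial banking system:
  Assets:      Reserves at CB +¥80B
  Liabilities: Checkable deposits +¥80B
Change in total bank assets = +¥80 billion.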